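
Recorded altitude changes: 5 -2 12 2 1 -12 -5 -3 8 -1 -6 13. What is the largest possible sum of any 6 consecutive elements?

6

Each size-6 window and its sum:
(5, -2, 12, 2, 1, -12) → sum 6
(-2, 12, 2, 1, -12, -5) → sum -4
(12, 2, 1, -12, -5, -3) → sum -5
(2, 1, -12, -5, -3, 8) → sum -9
(1, -12, -5, -3, 8, -1) → sum -12
(-12, -5, -3, 8, -1, -6) → sum -19
(-5, -3, 8, -1, -6, 13) → sum 6
Largest of these is 6.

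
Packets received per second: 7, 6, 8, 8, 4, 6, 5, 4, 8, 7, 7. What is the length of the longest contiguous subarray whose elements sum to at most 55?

8

→ 7: sum 7, len 1
→ 6: sum 13, len 2
→ 8: sum 21, len 3
→ 8: sum 29, len 4
→ 4: sum 33, len 5
→ 6: sum 39, len 6
→ 5: sum 44, len 7
→ 4: sum 48, len 8
→ 8 (dropped 7): sum 49, len 8
→ 7 (dropped 6): sum 50, len 8
→ 7 (dropped 8): sum 49, len 8
Longest length seen: 8.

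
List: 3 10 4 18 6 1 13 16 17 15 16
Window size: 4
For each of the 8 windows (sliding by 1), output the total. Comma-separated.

35, 38, 29, 38, 36, 47, 61, 64

(3, 10, 4, 18) → sum 35
(10, 4, 18, 6) → sum 38
(4, 18, 6, 1) → sum 29
(18, 6, 1, 13) → sum 38
(6, 1, 13, 16) → sum 36
(1, 13, 16, 17) → sum 47
(13, 16, 17, 15) → sum 61
(16, 17, 15, 16) → sum 64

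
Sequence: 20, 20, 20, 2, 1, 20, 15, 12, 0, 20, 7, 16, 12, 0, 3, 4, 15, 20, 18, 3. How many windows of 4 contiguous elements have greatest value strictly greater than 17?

[20, 20, 20, 2] → max 20  > 17 ✓
[20, 20, 2, 1] → max 20  > 17 ✓
[20, 2, 1, 20] → max 20  > 17 ✓
[2, 1, 20, 15] → max 20  > 17 ✓
[1, 20, 15, 12] → max 20  > 17 ✓
[20, 15, 12, 0] → max 20  > 17 ✓
[15, 12, 0, 20] → max 20  > 17 ✓
[12, 0, 20, 7] → max 20  > 17 ✓
[0, 20, 7, 16] → max 20  > 17 ✓
[20, 7, 16, 12] → max 20  > 17 ✓
[7, 16, 12, 0] → max 16
[16, 12, 0, 3] → max 16
[12, 0, 3, 4] → max 12
[0, 3, 4, 15] → max 15
[3, 4, 15, 20] → max 20  > 17 ✓
[4, 15, 20, 18] → max 20  > 17 ✓
[15, 20, 18, 3] → max 20  > 17 ✓
13 windows satisfy the condition.

13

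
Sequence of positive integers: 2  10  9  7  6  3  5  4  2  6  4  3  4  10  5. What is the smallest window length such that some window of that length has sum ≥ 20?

3

Extend right; whenever the sum reaches 20, record the length and shrink from the left:
add 2: running sum 2 < 20
add 10: running sum 12 < 20
add 9: shortest ending here [2, 10, 9] sum 21, len 3
add 7: shortest ending here [10, 9, 7] sum 26, len 3
add 6: shortest ending here [9, 7, 6] sum 22, len 3
add 3: shortest ending here [9, 7, 6, 3] sum 25, len 4
add 5: shortest ending here [7, 6, 3, 5] sum 21, len 4
add 4: shortest ending here [7, 6, 3, 5, 4] sum 25, len 5
add 2: shortest ending here [6, 3, 5, 4, 2] sum 20, len 5
add 6: shortest ending here [3, 5, 4, 2, 6] sum 20, len 5
add 4: shortest ending here [5, 4, 2, 6, 4] sum 21, len 5
add 3: shortest ending here [5, 4, 2, 6, 4, 3] sum 24, len 6
add 4: shortest ending here [4, 2, 6, 4, 3, 4] sum 23, len 6
add 10: shortest ending here [4, 3, 4, 10] sum 21, len 4
add 5: shortest ending here [3, 4, 10, 5] sum 22, len 4
Shortest qualifying length: 3.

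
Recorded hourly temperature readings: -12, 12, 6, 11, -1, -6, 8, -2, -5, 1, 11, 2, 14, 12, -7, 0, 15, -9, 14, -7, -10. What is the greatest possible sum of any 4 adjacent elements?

Window sums for each of the 18 positions:
-12 12 6 11 → sum 17
12 6 11 -1 → sum 28
6 11 -1 -6 → sum 10
11 -1 -6 8 → sum 12
-1 -6 8 -2 → sum -1
-6 8 -2 -5 → sum -5
8 -2 -5 1 → sum 2
-2 -5 1 11 → sum 5
-5 1 11 2 → sum 9
1 11 2 14 → sum 28
11 2 14 12 → sum 39
2 14 12 -7 → sum 21
14 12 -7 0 → sum 19
12 -7 0 15 → sum 20
-7 0 15 -9 → sum -1
0 15 -9 14 → sum 20
15 -9 14 -7 → sum 13
-9 14 -7 -10 → sum -12
Greatest of these is 39.

39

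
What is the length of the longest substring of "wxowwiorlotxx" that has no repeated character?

add w: [w] len 1
add x: [w, x] len 2
add o: [w, x, o] len 3
add w (repeat w, move left end past it): [x, o, w] len 3
add w (repeat w, move left end past it): [w] len 1
add i: [w, i] len 2
add o: [w, i, o] len 3
add r: [w, i, o, r] len 4
add l: [w, i, o, r, l] len 5
add o (repeat o, move left end past it): [r, l, o] len 3
add t: [r, l, o, t] len 4
add x: [r, l, o, t, x] len 5
add x (repeat x, move left end past it): [x] len 1
Longest all-distinct length: 5.

5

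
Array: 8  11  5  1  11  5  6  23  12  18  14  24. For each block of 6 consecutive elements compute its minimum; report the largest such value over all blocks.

6

(8, 11, 5, 1, 11, 5) → min 1
(11, 5, 1, 11, 5, 6) → min 1
(5, 1, 11, 5, 6, 23) → min 1
(1, 11, 5, 6, 23, 12) → min 1
(11, 5, 6, 23, 12, 18) → min 5
(5, 6, 23, 12, 18, 14) → min 5
(6, 23, 12, 18, 14, 24) → min 6
Largest of these is 6.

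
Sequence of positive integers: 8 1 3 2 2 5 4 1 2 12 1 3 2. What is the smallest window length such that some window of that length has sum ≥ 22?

add 8: running sum 8 < 22
add 1: running sum 9 < 22
add 3: running sum 12 < 22
add 2: running sum 14 < 22
add 2: running sum 16 < 22
add 5: running sum 21 < 22
end 6: [8, 1, 3, 2, 2, 5, 4] sum 25, len 7
end 7: [8, 1, 3, 2, 2, 5, 4, 1] sum 26, len 8
end 8: [8, 1, 3, 2, 2, 5, 4, 1, 2] sum 28, len 9
end 9: [5, 4, 1, 2, 12] sum 24, len 5
end 10: [5, 4, 1, 2, 12, 1] sum 25, len 6
end 11: [4, 1, 2, 12, 1, 3] sum 23, len 6
end 12: [4, 1, 2, 12, 1, 3, 2] sum 25, len 7
Shortest qualifying length: 5.

5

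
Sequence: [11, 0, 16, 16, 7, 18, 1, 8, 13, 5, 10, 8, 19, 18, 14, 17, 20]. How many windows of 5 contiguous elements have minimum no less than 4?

11 0 16 16 7 → min 0
0 16 16 7 18 → min 0
16 16 7 18 1 → min 1
16 7 18 1 8 → min 1
7 18 1 8 13 → min 1
18 1 8 13 5 → min 1
1 8 13 5 10 → min 1
8 13 5 10 8 → min 5  ≥ 4 ✓
13 5 10 8 19 → min 5  ≥ 4 ✓
5 10 8 19 18 → min 5  ≥ 4 ✓
10 8 19 18 14 → min 8  ≥ 4 ✓
8 19 18 14 17 → min 8  ≥ 4 ✓
19 18 14 17 20 → min 14  ≥ 4 ✓
6 windows satisfy the condition.

6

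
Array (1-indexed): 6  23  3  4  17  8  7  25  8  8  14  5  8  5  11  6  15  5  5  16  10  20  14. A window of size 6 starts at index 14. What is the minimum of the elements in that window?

Elements at indices 14..19: 5, 11, 6, 15, 5, 5
min(5, 11, 6, 15, 5, 5) = 5

5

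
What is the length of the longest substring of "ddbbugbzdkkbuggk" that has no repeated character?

[d] len 1
[d] len 1
[d, b] len 2
[b] len 1
[b, u] len 2
[b, u, g] len 3
[u, g, b] len 3
[u, g, b, z] len 4
[u, g, b, z, d] len 5
[u, g, b, z, d, k] len 6
[k] len 1
[k, b] len 2
[k, b, u] len 3
[k, b, u, g] len 4
[g] len 1
[g, k] len 2
Longest all-distinct length: 6.

6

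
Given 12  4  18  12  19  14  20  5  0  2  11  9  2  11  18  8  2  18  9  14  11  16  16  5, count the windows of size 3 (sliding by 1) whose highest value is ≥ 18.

[12, 4, 18] → max 18  ≥ 18 ✓
[4, 18, 12] → max 18  ≥ 18 ✓
[18, 12, 19] → max 19  ≥ 18 ✓
[12, 19, 14] → max 19  ≥ 18 ✓
[19, 14, 20] → max 20  ≥ 18 ✓
[14, 20, 5] → max 20  ≥ 18 ✓
[20, 5, 0] → max 20  ≥ 18 ✓
[5, 0, 2] → max 5
[0, 2, 11] → max 11
[2, 11, 9] → max 11
[11, 9, 2] → max 11
[9, 2, 11] → max 11
[2, 11, 18] → max 18  ≥ 18 ✓
[11, 18, 8] → max 18  ≥ 18 ✓
[18, 8, 2] → max 18  ≥ 18 ✓
[8, 2, 18] → max 18  ≥ 18 ✓
[2, 18, 9] → max 18  ≥ 18 ✓
[18, 9, 14] → max 18  ≥ 18 ✓
[9, 14, 11] → max 14
[14, 11, 16] → max 16
[11, 16, 16] → max 16
[16, 16, 5] → max 16
13 windows satisfy the condition.

13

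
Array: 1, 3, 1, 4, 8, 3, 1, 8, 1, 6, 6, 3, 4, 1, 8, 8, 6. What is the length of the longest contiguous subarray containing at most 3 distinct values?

[1] 1 distinct, len 1
[1, 3] 2 distinct, len 2
[1, 3, 1] 2 distinct, len 3
[1, 3, 1, 4] 3 distinct, len 4
[1, 4, 8] 3 distinct, len 3
[4, 8, 3] 3 distinct, len 3
[8, 3, 1] 3 distinct, len 3
[8, 3, 1, 8] 3 distinct, len 4
[8, 3, 1, 8, 1] 3 distinct, len 5
[1, 8, 1, 6] 3 distinct, len 4
[1, 8, 1, 6, 6] 3 distinct, len 5
[1, 6, 6, 3] 3 distinct, len 4
[6, 6, 3, 4] 3 distinct, len 4
[3, 4, 1] 3 distinct, len 3
[4, 1, 8] 3 distinct, len 3
[4, 1, 8, 8] 3 distinct, len 4
[1, 8, 8, 6] 3 distinct, len 4
Longest length with ≤3 distinct: 5.

5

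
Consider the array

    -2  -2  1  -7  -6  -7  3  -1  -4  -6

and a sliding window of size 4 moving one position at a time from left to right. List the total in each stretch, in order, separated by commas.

-10, -14, -19, -17, -11, -9, -8

Sliding a size-4 window across the 10 values:
(-2, -2, 1, -7) → sum -10
(-2, 1, -7, -6) → sum -14
(1, -7, -6, -7) → sum -19
(-7, -6, -7, 3) → sum -17
(-6, -7, 3, -1) → sum -11
(-7, 3, -1, -4) → sum -9
(3, -1, -4, -6) → sum -8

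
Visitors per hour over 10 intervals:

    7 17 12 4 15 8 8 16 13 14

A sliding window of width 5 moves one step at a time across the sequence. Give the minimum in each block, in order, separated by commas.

(7, 17, 12, 4, 15) → min 4
(17, 12, 4, 15, 8) → min 4
(12, 4, 15, 8, 8) → min 4
(4, 15, 8, 8, 16) → min 4
(15, 8, 8, 16, 13) → min 8
(8, 8, 16, 13, 14) → min 8

4, 4, 4, 4, 8, 8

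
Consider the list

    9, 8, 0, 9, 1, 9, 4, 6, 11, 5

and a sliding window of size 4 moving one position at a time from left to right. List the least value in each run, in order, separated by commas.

0, 0, 0, 1, 1, 4, 4

Sliding a size-4 window across the 10 values:
(9, 8, 0, 9) → min 0
(8, 0, 9, 1) → min 0
(0, 9, 1, 9) → min 0
(9, 1, 9, 4) → min 1
(1, 9, 4, 6) → min 1
(9, 4, 6, 11) → min 4
(4, 6, 11, 5) → min 4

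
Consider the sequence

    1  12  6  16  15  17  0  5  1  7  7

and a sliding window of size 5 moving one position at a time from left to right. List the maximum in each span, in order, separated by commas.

16, 17, 17, 17, 17, 17, 7

[1, 12, 6, 16, 15] → max 16
[12, 6, 16, 15, 17] → max 17
[6, 16, 15, 17, 0] → max 17
[16, 15, 17, 0, 5] → max 17
[15, 17, 0, 5, 1] → max 17
[17, 0, 5, 1, 7] → max 17
[0, 5, 1, 7, 7] → max 7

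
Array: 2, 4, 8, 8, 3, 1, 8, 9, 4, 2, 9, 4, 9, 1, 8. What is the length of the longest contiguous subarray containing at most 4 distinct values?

add 2: window [2] (1 distinct), len 1
add 4: window [2, 4] (2 distinct), len 2
add 8: window [2, 4, 8] (3 distinct), len 3
add 8: window [2, 4, 8, 8] (3 distinct), len 4
add 3: window [2, 4, 8, 8, 3] (4 distinct), len 5
add 1: window [4, 8, 8, 3, 1] (4 distinct), len 5
add 8: window [4, 8, 8, 3, 1, 8] (4 distinct), len 6
add 9: window [8, 8, 3, 1, 8, 9] (4 distinct), len 6
add 4: window [1, 8, 9, 4] (4 distinct), len 4
add 2: window [8, 9, 4, 2] (4 distinct), len 4
add 9: window [8, 9, 4, 2, 9] (4 distinct), len 5
add 4: window [8, 9, 4, 2, 9, 4] (4 distinct), len 6
add 9: window [8, 9, 4, 2, 9, 4, 9] (4 distinct), len 7
add 1: window [9, 4, 2, 9, 4, 9, 1] (4 distinct), len 7
add 8: window [9, 4, 9, 1, 8] (4 distinct), len 5
Longest length with ≤4 distinct: 7.

7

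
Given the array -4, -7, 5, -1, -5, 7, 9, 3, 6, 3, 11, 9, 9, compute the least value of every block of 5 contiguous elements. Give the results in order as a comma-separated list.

-4 -7 5 -1 -5 → min -7
-7 5 -1 -5 7 → min -7
5 -1 -5 7 9 → min -5
-1 -5 7 9 3 → min -5
-5 7 9 3 6 → min -5
7 9 3 6 3 → min 3
9 3 6 3 11 → min 3
3 6 3 11 9 → min 3
6 3 11 9 9 → min 3

-7, -7, -5, -5, -5, 3, 3, 3, 3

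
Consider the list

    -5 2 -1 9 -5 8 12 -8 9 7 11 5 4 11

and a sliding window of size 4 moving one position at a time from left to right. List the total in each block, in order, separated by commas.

5, 5, 11, 24, 7, 21, 20, 19, 32, 27, 31

Sliding a size-4 window across the 14 values:
-5 2 -1 9 → sum 5
2 -1 9 -5 → sum 5
-1 9 -5 8 → sum 11
9 -5 8 12 → sum 24
-5 8 12 -8 → sum 7
8 12 -8 9 → sum 21
12 -8 9 7 → sum 20
-8 9 7 11 → sum 19
9 7 11 5 → sum 32
7 11 5 4 → sum 27
11 5 4 11 → sum 31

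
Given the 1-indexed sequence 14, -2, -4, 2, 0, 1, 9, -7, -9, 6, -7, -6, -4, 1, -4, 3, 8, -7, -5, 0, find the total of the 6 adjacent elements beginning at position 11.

Elements at indices 11..16: -7, -6, -4, 1, -4, 3
sum(-7, -6, -4, 1, -4, 3) = -17

-17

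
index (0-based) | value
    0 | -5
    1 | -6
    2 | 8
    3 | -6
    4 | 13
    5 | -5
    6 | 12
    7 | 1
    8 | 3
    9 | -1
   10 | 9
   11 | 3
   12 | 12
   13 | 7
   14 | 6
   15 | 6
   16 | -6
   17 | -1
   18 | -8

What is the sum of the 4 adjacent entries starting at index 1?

Elements at indices 1..4: -6, 8, -6, 13
sum(-6, 8, -6, 13) = 9

9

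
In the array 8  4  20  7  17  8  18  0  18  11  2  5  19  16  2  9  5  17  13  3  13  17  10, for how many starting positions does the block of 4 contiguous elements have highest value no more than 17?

(8, 4, 20, 7) → max 20
(4, 20, 7, 17) → max 20
(20, 7, 17, 8) → max 20
(7, 17, 8, 18) → max 18
(17, 8, 18, 0) → max 18
(8, 18, 0, 18) → max 18
(18, 0, 18, 11) → max 18
(0, 18, 11, 2) → max 18
(18, 11, 2, 5) → max 18
(11, 2, 5, 19) → max 19
(2, 5, 19, 16) → max 19
(5, 19, 16, 2) → max 19
(19, 16, 2, 9) → max 19
(16, 2, 9, 5) → max 16  ≤ 17 ✓
(2, 9, 5, 17) → max 17  ≤ 17 ✓
(9, 5, 17, 13) → max 17  ≤ 17 ✓
(5, 17, 13, 3) → max 17  ≤ 17 ✓
(17, 13, 3, 13) → max 17  ≤ 17 ✓
(13, 3, 13, 17) → max 17  ≤ 17 ✓
(3, 13, 17, 10) → max 17  ≤ 17 ✓
7 windows satisfy the condition.

7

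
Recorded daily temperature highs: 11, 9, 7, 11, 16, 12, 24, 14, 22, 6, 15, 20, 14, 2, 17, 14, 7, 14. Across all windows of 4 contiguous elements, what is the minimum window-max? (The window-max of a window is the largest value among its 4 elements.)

11

(11, 9, 7, 11) → max 11
(9, 7, 11, 16) → max 16
(7, 11, 16, 12) → max 16
(11, 16, 12, 24) → max 24
(16, 12, 24, 14) → max 24
(12, 24, 14, 22) → max 24
(24, 14, 22, 6) → max 24
(14, 22, 6, 15) → max 22
(22, 6, 15, 20) → max 22
(6, 15, 20, 14) → max 20
(15, 20, 14, 2) → max 20
(20, 14, 2, 17) → max 20
(14, 2, 17, 14) → max 17
(2, 17, 14, 7) → max 17
(17, 14, 7, 14) → max 17
Minimum of these is 11.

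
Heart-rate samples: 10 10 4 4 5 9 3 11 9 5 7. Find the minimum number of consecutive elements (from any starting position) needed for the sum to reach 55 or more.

add 10: running sum 10 < 55
add 10: running sum 20 < 55
add 4: running sum 24 < 55
add 4: running sum 28 < 55
add 5: running sum 33 < 55
add 9: running sum 42 < 55
add 3: running sum 45 < 55
end 7: [10, 10, 4, 4, 5, 9, 3, 11] sum 56, len 8
end 8: [10, 4, 4, 5, 9, 3, 11, 9] sum 55, len 8
end 9: [10, 4, 4, 5, 9, 3, 11, 9, 5] sum 60, len 9
end 10: [4, 4, 5, 9, 3, 11, 9, 5, 7] sum 57, len 9
Shortest qualifying length: 8.

8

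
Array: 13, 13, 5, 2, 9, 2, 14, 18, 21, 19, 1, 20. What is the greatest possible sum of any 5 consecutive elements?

Each size-5 window and its sum:
13 13 5 2 9 → sum 42
13 5 2 9 2 → sum 31
5 2 9 2 14 → sum 32
2 9 2 14 18 → sum 45
9 2 14 18 21 → sum 64
2 14 18 21 19 → sum 74
14 18 21 19 1 → sum 73
18 21 19 1 20 → sum 79
Greatest of these is 79.

79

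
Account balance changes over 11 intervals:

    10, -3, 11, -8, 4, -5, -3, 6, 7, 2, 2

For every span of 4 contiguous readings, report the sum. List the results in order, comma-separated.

[10, -3, 11, -8] → sum 10
[-3, 11, -8, 4] → sum 4
[11, -8, 4, -5] → sum 2
[-8, 4, -5, -3] → sum -12
[4, -5, -3, 6] → sum 2
[-5, -3, 6, 7] → sum 5
[-3, 6, 7, 2] → sum 12
[6, 7, 2, 2] → sum 17

10, 4, 2, -12, 2, 5, 12, 17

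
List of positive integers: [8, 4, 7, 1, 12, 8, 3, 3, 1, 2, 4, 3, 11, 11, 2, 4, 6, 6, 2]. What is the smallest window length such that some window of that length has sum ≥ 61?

Extend right; whenever the sum reaches 61, record the length and shrink from the left:
add 8: running sum 8 < 61
add 4: running sum 12 < 61
add 7: running sum 19 < 61
add 1: running sum 20 < 61
add 12: running sum 32 < 61
add 8: running sum 40 < 61
add 3: running sum 43 < 61
add 3: running sum 46 < 61
add 1: running sum 47 < 61
add 2: running sum 49 < 61
add 4: running sum 53 < 61
add 3: running sum 56 < 61
add 11: shortest ending here [8, 4, 7, 1, 12, 8, 3, 3, 1, 2, 4, 3, 11] sum 67, len 13
add 11: shortest ending here [7, 1, 12, 8, 3, 3, 1, 2, 4, 3, 11, 11] sum 66, len 12
add 2: shortest ending here [1, 12, 8, 3, 3, 1, 2, 4, 3, 11, 11, 2] sum 61, len 12
add 4: shortest ending here [12, 8, 3, 3, 1, 2, 4, 3, 11, 11, 2, 4] sum 64, len 12
add 6: shortest ending here [12, 8, 3, 3, 1, 2, 4, 3, 11, 11, 2, 4, 6] sum 70, len 13
add 6: shortest ending here [8, 3, 3, 1, 2, 4, 3, 11, 11, 2, 4, 6, 6] sum 64, len 13
add 2: shortest ending here [8, 3, 3, 1, 2, 4, 3, 11, 11, 2, 4, 6, 6, 2] sum 66, len 14
Shortest qualifying length: 12.

12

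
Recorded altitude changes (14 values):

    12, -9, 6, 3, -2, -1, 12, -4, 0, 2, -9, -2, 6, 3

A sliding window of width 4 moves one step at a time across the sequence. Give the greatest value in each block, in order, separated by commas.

12, 6, 6, 12, 12, 12, 12, 2, 2, 6, 6

12 -9 6 3 → max 12
-9 6 3 -2 → max 6
6 3 -2 -1 → max 6
3 -2 -1 12 → max 12
-2 -1 12 -4 → max 12
-1 12 -4 0 → max 12
12 -4 0 2 → max 12
-4 0 2 -9 → max 2
0 2 -9 -2 → max 2
2 -9 -2 6 → max 6
-9 -2 6 3 → max 6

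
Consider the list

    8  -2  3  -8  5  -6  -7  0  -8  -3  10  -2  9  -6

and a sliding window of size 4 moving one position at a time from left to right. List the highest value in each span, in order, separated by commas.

8, 5, 5, 5, 5, 0, 0, 10, 10, 10, 10

(8, -2, 3, -8) → max 8
(-2, 3, -8, 5) → max 5
(3, -8, 5, -6) → max 5
(-8, 5, -6, -7) → max 5
(5, -6, -7, 0) → max 5
(-6, -7, 0, -8) → max 0
(-7, 0, -8, -3) → max 0
(0, -8, -3, 10) → max 10
(-8, -3, 10, -2) → max 10
(-3, 10, -2, 9) → max 10
(10, -2, 9, -6) → max 10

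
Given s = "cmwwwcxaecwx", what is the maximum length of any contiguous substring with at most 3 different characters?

[c] 1 distinct, len 1
[c, m] 2 distinct, len 2
[c, m, w] 3 distinct, len 3
[c, m, w, w] 3 distinct, len 4
[c, m, w, w, w] 3 distinct, len 5
[c, m, w, w, w, c] 3 distinct, len 6
[w, w, w, c, x] 3 distinct, len 5
[c, x, a] 3 distinct, len 3
[x, a, e] 3 distinct, len 3
[a, e, c] 3 distinct, len 3
[e, c, w] 3 distinct, len 3
[c, w, x] 3 distinct, len 3
Longest length with ≤3 distinct: 6.

6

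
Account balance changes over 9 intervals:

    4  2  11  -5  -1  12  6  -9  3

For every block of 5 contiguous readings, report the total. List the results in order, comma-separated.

(4, 2, 11, -5, -1) → sum 11
(2, 11, -5, -1, 12) → sum 19
(11, -5, -1, 12, 6) → sum 23
(-5, -1, 12, 6, -9) → sum 3
(-1, 12, 6, -9, 3) → sum 11

11, 19, 23, 3, 11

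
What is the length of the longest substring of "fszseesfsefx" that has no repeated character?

[f] len 1
[f, s] len 2
[f, s, z] len 3
[z, s] len 2
[z, s, e] len 3
[e] len 1
[e, s] len 2
[e, s, f] len 3
[f, s] len 2
[f, s, e] len 3
[s, e, f] len 3
[s, e, f, x] len 4
Longest all-distinct length: 4.

4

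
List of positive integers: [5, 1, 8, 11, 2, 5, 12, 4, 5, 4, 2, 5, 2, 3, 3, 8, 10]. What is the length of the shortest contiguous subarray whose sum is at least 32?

5

add 5: running sum 5 < 32
add 1: running sum 6 < 32
add 8: running sum 14 < 32
add 11: running sum 25 < 32
add 2: running sum 27 < 32
add 5: shortest ending here [5, 1, 8, 11, 2, 5] sum 32, len 6
add 12: shortest ending here [8, 11, 2, 5, 12] sum 38, len 5
add 4: shortest ending here [11, 2, 5, 12, 4] sum 34, len 5
add 5: shortest ending here [11, 2, 5, 12, 4, 5] sum 39, len 6
add 4: shortest ending here [2, 5, 12, 4, 5, 4] sum 32, len 6
add 2: shortest ending here [5, 12, 4, 5, 4, 2] sum 32, len 6
add 5: shortest ending here [12, 4, 5, 4, 2, 5] sum 32, len 6
add 2: shortest ending here [12, 4, 5, 4, 2, 5, 2] sum 34, len 7
add 3: shortest ending here [12, 4, 5, 4, 2, 5, 2, 3] sum 37, len 8
add 3: shortest ending here [12, 4, 5, 4, 2, 5, 2, 3, 3] sum 40, len 9
add 8: shortest ending here [5, 4, 2, 5, 2, 3, 3, 8] sum 32, len 8
add 10: shortest ending here [2, 5, 2, 3, 3, 8, 10] sum 33, len 7
Shortest qualifying length: 5.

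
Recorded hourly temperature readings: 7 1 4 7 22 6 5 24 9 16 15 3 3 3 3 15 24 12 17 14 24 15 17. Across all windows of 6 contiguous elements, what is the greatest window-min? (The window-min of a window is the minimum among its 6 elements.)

12

(7, 1, 4, 7, 22, 6) → min 1
(1, 4, 7, 22, 6, 5) → min 1
(4, 7, 22, 6, 5, 24) → min 4
(7, 22, 6, 5, 24, 9) → min 5
(22, 6, 5, 24, 9, 16) → min 5
(6, 5, 24, 9, 16, 15) → min 5
(5, 24, 9, 16, 15, 3) → min 3
(24, 9, 16, 15, 3, 3) → min 3
(9, 16, 15, 3, 3, 3) → min 3
(16, 15, 3, 3, 3, 3) → min 3
(15, 3, 3, 3, 3, 15) → min 3
(3, 3, 3, 3, 15, 24) → min 3
(3, 3, 3, 15, 24, 12) → min 3
(3, 3, 15, 24, 12, 17) → min 3
(3, 15, 24, 12, 17, 14) → min 3
(15, 24, 12, 17, 14, 24) → min 12
(24, 12, 17, 14, 24, 15) → min 12
(12, 17, 14, 24, 15, 17) → min 12
Greatest of these is 12.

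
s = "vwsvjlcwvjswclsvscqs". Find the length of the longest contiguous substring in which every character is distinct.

6

[v] len 1
[v, w] len 2
[v, w, s] len 3
[w, s, v] len 3
[w, s, v, j] len 4
[w, s, v, j, l] len 5
[w, s, v, j, l, c] len 6
[s, v, j, l, c, w] len 6
[j, l, c, w, v] len 5
[l, c, w, v, j] len 5
[l, c, w, v, j, s] len 6
[v, j, s, w] len 4
[v, j, s, w, c] len 5
[v, j, s, w, c, l] len 6
[w, c, l, s] len 4
[w, c, l, s, v] len 5
[v, s] len 2
[v, s, c] len 3
[v, s, c, q] len 4
[c, q, s] len 3
Longest all-distinct length: 6.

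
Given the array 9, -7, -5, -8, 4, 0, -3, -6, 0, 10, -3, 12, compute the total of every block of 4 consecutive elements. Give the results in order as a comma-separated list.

-11, -16, -9, -7, -5, -9, 1, 1, 19

(9, -7, -5, -8) → sum -11
(-7, -5, -8, 4) → sum -16
(-5, -8, 4, 0) → sum -9
(-8, 4, 0, -3) → sum -7
(4, 0, -3, -6) → sum -5
(0, -3, -6, 0) → sum -9
(-3, -6, 0, 10) → sum 1
(-6, 0, 10, -3) → sum 1
(0, 10, -3, 12) → sum 19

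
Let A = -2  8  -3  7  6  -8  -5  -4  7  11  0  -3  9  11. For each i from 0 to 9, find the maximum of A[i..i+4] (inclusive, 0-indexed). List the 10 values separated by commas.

Sliding a size-5 window across the 14 values:
[-2, 8, -3, 7, 6] → max 8
[8, -3, 7, 6, -8] → max 8
[-3, 7, 6, -8, -5] → max 7
[7, 6, -8, -5, -4] → max 7
[6, -8, -5, -4, 7] → max 7
[-8, -5, -4, 7, 11] → max 11
[-5, -4, 7, 11, 0] → max 11
[-4, 7, 11, 0, -3] → max 11
[7, 11, 0, -3, 9] → max 11
[11, 0, -3, 9, 11] → max 11

8, 8, 7, 7, 7, 11, 11, 11, 11, 11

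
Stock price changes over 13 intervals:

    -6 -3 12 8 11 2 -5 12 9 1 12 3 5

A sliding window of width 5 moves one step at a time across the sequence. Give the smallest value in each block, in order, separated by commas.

-6, -3, -5, -5, -5, -5, -5, 1, 1

[-6, -3, 12, 8, 11] → min -6
[-3, 12, 8, 11, 2] → min -3
[12, 8, 11, 2, -5] → min -5
[8, 11, 2, -5, 12] → min -5
[11, 2, -5, 12, 9] → min -5
[2, -5, 12, 9, 1] → min -5
[-5, 12, 9, 1, 12] → min -5
[12, 9, 1, 12, 3] → min 1
[9, 1, 12, 3, 5] → min 1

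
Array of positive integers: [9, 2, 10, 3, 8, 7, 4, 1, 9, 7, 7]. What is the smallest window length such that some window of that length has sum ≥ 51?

add 9: running sum 9 < 51
add 2: running sum 11 < 51
add 10: running sum 21 < 51
add 3: running sum 24 < 51
add 8: running sum 32 < 51
add 7: running sum 39 < 51
add 4: running sum 43 < 51
add 1: running sum 44 < 51
add 9: shortest ending here [9, 2, 10, 3, 8, 7, 4, 1, 9] sum 53, len 9
add 7: shortest ending here [2, 10, 3, 8, 7, 4, 1, 9, 7] sum 51, len 9
add 7: shortest ending here [10, 3, 8, 7, 4, 1, 9, 7, 7] sum 56, len 9
Shortest qualifying length: 9.

9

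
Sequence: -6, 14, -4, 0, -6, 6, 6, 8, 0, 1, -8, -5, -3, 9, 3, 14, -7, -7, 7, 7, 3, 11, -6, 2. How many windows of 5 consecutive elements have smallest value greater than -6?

2

(-6, 14, -4, 0, -6) → min -6
(14, -4, 0, -6, 6) → min -6
(-4, 0, -6, 6, 6) → min -6
(0, -6, 6, 6, 8) → min -6
(-6, 6, 6, 8, 0) → min -6
(6, 6, 8, 0, 1) → min 0  > -6 ✓
(6, 8, 0, 1, -8) → min -8
(8, 0, 1, -8, -5) → min -8
(0, 1, -8, -5, -3) → min -8
(1, -8, -5, -3, 9) → min -8
(-8, -5, -3, 9, 3) → min -8
(-5, -3, 9, 3, 14) → min -5  > -6 ✓
(-3, 9, 3, 14, -7) → min -7
(9, 3, 14, -7, -7) → min -7
(3, 14, -7, -7, 7) → min -7
(14, -7, -7, 7, 7) → min -7
(-7, -7, 7, 7, 3) → min -7
(-7, 7, 7, 3, 11) → min -7
(7, 7, 3, 11, -6) → min -6
(7, 3, 11, -6, 2) → min -6
2 windows satisfy the condition.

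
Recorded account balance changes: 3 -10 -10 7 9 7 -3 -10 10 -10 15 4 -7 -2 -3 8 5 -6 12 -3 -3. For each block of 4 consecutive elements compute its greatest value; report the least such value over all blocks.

(3, -10, -10, 7) → max 7
(-10, -10, 7, 9) → max 9
(-10, 7, 9, 7) → max 9
(7, 9, 7, -3) → max 9
(9, 7, -3, -10) → max 9
(7, -3, -10, 10) → max 10
(-3, -10, 10, -10) → max 10
(-10, 10, -10, 15) → max 15
(10, -10, 15, 4) → max 15
(-10, 15, 4, -7) → max 15
(15, 4, -7, -2) → max 15
(4, -7, -2, -3) → max 4
(-7, -2, -3, 8) → max 8
(-2, -3, 8, 5) → max 8
(-3, 8, 5, -6) → max 8
(8, 5, -6, 12) → max 12
(5, -6, 12, -3) → max 12
(-6, 12, -3, -3) → max 12
Least of these is 4.

4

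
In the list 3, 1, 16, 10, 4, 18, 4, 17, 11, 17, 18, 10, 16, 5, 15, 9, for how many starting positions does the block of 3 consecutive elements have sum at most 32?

8

3 1 16 → sum 20  ≤ 32 ✓
1 16 10 → sum 27  ≤ 32 ✓
16 10 4 → sum 30  ≤ 32 ✓
10 4 18 → sum 32  ≤ 32 ✓
4 18 4 → sum 26  ≤ 32 ✓
18 4 17 → sum 39
4 17 11 → sum 32  ≤ 32 ✓
17 11 17 → sum 45
11 17 18 → sum 46
17 18 10 → sum 45
18 10 16 → sum 44
10 16 5 → sum 31  ≤ 32 ✓
16 5 15 → sum 36
5 15 9 → sum 29  ≤ 32 ✓
8 windows satisfy the condition.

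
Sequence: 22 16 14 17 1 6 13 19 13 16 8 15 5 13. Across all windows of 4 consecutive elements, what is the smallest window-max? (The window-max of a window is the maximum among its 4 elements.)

15

Each size-4 window and its max:
(22, 16, 14, 17) → max 22
(16, 14, 17, 1) → max 17
(14, 17, 1, 6) → max 17
(17, 1, 6, 13) → max 17
(1, 6, 13, 19) → max 19
(6, 13, 19, 13) → max 19
(13, 19, 13, 16) → max 19
(19, 13, 16, 8) → max 19
(13, 16, 8, 15) → max 16
(16, 8, 15, 5) → max 16
(8, 15, 5, 13) → max 15
Smallest of these is 15.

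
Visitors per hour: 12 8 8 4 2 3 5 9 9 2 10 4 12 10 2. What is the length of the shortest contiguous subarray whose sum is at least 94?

14

add 12: running sum 12 < 94
add 8: running sum 20 < 94
add 8: running sum 28 < 94
add 4: running sum 32 < 94
add 2: running sum 34 < 94
add 3: running sum 37 < 94
add 5: running sum 42 < 94
add 9: running sum 51 < 94
add 9: running sum 60 < 94
add 2: running sum 62 < 94
add 10: running sum 72 < 94
add 4: running sum 76 < 94
add 12: running sum 88 < 94
end 13: [12, 8, 8, 4, 2, 3, 5, 9, 9, 2, 10, 4, 12, 10] sum 98, len 14
end 14: [12, 8, 8, 4, 2, 3, 5, 9, 9, 2, 10, 4, 12, 10, 2] sum 100, len 15
Shortest qualifying length: 14.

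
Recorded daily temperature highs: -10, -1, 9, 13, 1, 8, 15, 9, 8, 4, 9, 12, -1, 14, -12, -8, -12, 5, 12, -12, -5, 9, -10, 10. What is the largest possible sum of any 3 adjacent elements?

Each size-3 window and its sum:
-10 -1 9 → sum -2
-1 9 13 → sum 21
9 13 1 → sum 23
13 1 8 → sum 22
1 8 15 → sum 24
8 15 9 → sum 32
15 9 8 → sum 32
9 8 4 → sum 21
8 4 9 → sum 21
4 9 12 → sum 25
9 12 -1 → sum 20
12 -1 14 → sum 25
-1 14 -12 → sum 1
14 -12 -8 → sum -6
-12 -8 -12 → sum -32
-8 -12 5 → sum -15
-12 5 12 → sum 5
5 12 -12 → sum 5
12 -12 -5 → sum -5
-12 -5 9 → sum -8
-5 9 -10 → sum -6
9 -10 10 → sum 9
Largest of these is 32.

32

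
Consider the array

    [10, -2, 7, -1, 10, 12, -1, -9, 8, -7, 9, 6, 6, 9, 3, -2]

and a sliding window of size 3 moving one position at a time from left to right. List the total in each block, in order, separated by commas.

15, 4, 16, 21, 21, 2, -2, -8, 10, 8, 21, 21, 18, 10

Sliding a size-3 window across the 16 values:
[10, -2, 7] → sum 15
[-2, 7, -1] → sum 4
[7, -1, 10] → sum 16
[-1, 10, 12] → sum 21
[10, 12, -1] → sum 21
[12, -1, -9] → sum 2
[-1, -9, 8] → sum -2
[-9, 8, -7] → sum -8
[8, -7, 9] → sum 10
[-7, 9, 6] → sum 8
[9, 6, 6] → sum 21
[6, 6, 9] → sum 21
[6, 9, 3] → sum 18
[9, 3, -2] → sum 10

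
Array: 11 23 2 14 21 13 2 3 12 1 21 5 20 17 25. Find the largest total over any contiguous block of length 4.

67

11 23 2 14 → sum 50
23 2 14 21 → sum 60
2 14 21 13 → sum 50
14 21 13 2 → sum 50
21 13 2 3 → sum 39
13 2 3 12 → sum 30
2 3 12 1 → sum 18
3 12 1 21 → sum 37
12 1 21 5 → sum 39
1 21 5 20 → sum 47
21 5 20 17 → sum 63
5 20 17 25 → sum 67
Largest of these is 67.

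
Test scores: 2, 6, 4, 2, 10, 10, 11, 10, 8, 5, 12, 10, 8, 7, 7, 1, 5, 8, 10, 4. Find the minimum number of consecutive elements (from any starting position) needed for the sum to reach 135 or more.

19

add 2: running sum 2 < 135
add 6: running sum 8 < 135
add 4: running sum 12 < 135
add 2: running sum 14 < 135
add 10: running sum 24 < 135
add 10: running sum 34 < 135
add 11: running sum 45 < 135
add 10: running sum 55 < 135
add 8: running sum 63 < 135
add 5: running sum 68 < 135
add 12: running sum 80 < 135
add 10: running sum 90 < 135
add 8: running sum 98 < 135
add 7: running sum 105 < 135
add 7: running sum 112 < 135
add 1: running sum 113 < 135
add 5: running sum 118 < 135
add 8: running sum 126 < 135
end 18: [2, 6, 4, 2, 10, 10, 11, 10, 8, 5, 12, 10, 8, 7, 7, 1, 5, 8, 10] sum 136, len 19
end 19: [6, 4, 2, 10, 10, 11, 10, 8, 5, 12, 10, 8, 7, 7, 1, 5, 8, 10, 4] sum 138, len 19
Shortest qualifying length: 19.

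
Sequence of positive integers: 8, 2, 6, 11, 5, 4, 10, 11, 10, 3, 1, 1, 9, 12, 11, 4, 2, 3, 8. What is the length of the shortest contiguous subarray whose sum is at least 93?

13

add 8: running sum 8 < 93
add 2: running sum 10 < 93
add 6: running sum 16 < 93
add 11: running sum 27 < 93
add 5: running sum 32 < 93
add 4: running sum 36 < 93
add 10: running sum 46 < 93
add 11: running sum 57 < 93
add 10: running sum 67 < 93
add 3: running sum 70 < 93
add 1: running sum 71 < 93
add 1: running sum 72 < 93
add 9: running sum 81 < 93
end 13: [8, 2, 6, 11, 5, 4, 10, 11, 10, 3, 1, 1, 9, 12] sum 93, len 14
end 14: [6, 11, 5, 4, 10, 11, 10, 3, 1, 1, 9, 12, 11] sum 94, len 13
end 15: [6, 11, 5, 4, 10, 11, 10, 3, 1, 1, 9, 12, 11, 4] sum 98, len 14
end 16: [11, 5, 4, 10, 11, 10, 3, 1, 1, 9, 12, 11, 4, 2] sum 94, len 14
end 17: [11, 5, 4, 10, 11, 10, 3, 1, 1, 9, 12, 11, 4, 2, 3] sum 97, len 15
end 18: [5, 4, 10, 11, 10, 3, 1, 1, 9, 12, 11, 4, 2, 3, 8] sum 94, len 15
Shortest qualifying length: 13.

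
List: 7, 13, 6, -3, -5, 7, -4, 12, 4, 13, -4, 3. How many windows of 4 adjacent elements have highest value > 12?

[7, 13, 6, -3] → max 13  > 12 ✓
[13, 6, -3, -5] → max 13  > 12 ✓
[6, -3, -5, 7] → max 7
[-3, -5, 7, -4] → max 7
[-5, 7, -4, 12] → max 12
[7, -4, 12, 4] → max 12
[-4, 12, 4, 13] → max 13  > 12 ✓
[12, 4, 13, -4] → max 13  > 12 ✓
[4, 13, -4, 3] → max 13  > 12 ✓
5 windows satisfy the condition.

5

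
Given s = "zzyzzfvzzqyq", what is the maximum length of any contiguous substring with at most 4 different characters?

9

Extend right; when distinct count exceeds 4, shrink from the left:
add z: window [z] (1 distinct), len 1
add z: window [z, z] (1 distinct), len 2
add y: window [z, z, y] (2 distinct), len 3
add z: window [z, z, y, z] (2 distinct), len 4
add z: window [z, z, y, z, z] (2 distinct), len 5
add f: window [z, z, y, z, z, f] (3 distinct), len 6
add v: window [z, z, y, z, z, f, v] (4 distinct), len 7
add z: window [z, z, y, z, z, f, v, z] (4 distinct), len 8
add z: window [z, z, y, z, z, f, v, z, z] (4 distinct), len 9
add q: window [z, z, f, v, z, z, q] (4 distinct), len 7
add y: window [v, z, z, q, y] (4 distinct), len 5
add q: window [v, z, z, q, y, q] (4 distinct), len 6
Longest length with ≤4 distinct: 9.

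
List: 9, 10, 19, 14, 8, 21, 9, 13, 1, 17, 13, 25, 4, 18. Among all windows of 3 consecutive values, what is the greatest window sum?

55

9 10 19 → sum 38
10 19 14 → sum 43
19 14 8 → sum 41
14 8 21 → sum 43
8 21 9 → sum 38
21 9 13 → sum 43
9 13 1 → sum 23
13 1 17 → sum 31
1 17 13 → sum 31
17 13 25 → sum 55
13 25 4 → sum 42
25 4 18 → sum 47
Greatest of these is 55.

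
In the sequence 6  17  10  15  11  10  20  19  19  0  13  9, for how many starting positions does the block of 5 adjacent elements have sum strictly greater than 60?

6

(6, 17, 10, 15, 11) → sum 59
(17, 10, 15, 11, 10) → sum 63  > 60 ✓
(10, 15, 11, 10, 20) → sum 66  > 60 ✓
(15, 11, 10, 20, 19) → sum 75  > 60 ✓
(11, 10, 20, 19, 19) → sum 79  > 60 ✓
(10, 20, 19, 19, 0) → sum 68  > 60 ✓
(20, 19, 19, 0, 13) → sum 71  > 60 ✓
(19, 19, 0, 13, 9) → sum 60
6 windows satisfy the condition.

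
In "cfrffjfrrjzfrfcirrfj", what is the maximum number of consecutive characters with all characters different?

4

[c] len 1
[c, f] len 2
[c, f, r] len 3
[r, f] len 2
[f] len 1
[f, j] len 2
[j, f] len 2
[j, f, r] len 3
[r] len 1
[r, j] len 2
[r, j, z] len 3
[r, j, z, f] len 4
[j, z, f, r] len 4
[r, f] len 2
[r, f, c] len 3
[r, f, c, i] len 4
[f, c, i, r] len 4
[r] len 1
[r, f] len 2
[r, f, j] len 3
Longest all-distinct length: 4.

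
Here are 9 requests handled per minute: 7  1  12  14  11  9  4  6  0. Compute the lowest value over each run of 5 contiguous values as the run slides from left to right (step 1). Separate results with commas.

7 1 12 14 11 → min 1
1 12 14 11 9 → min 1
12 14 11 9 4 → min 4
14 11 9 4 6 → min 4
11 9 4 6 0 → min 0

1, 1, 4, 4, 0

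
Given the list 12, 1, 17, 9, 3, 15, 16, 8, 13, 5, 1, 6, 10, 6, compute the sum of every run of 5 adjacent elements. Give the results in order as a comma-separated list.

[12, 1, 17, 9, 3] → sum 42
[1, 17, 9, 3, 15] → sum 45
[17, 9, 3, 15, 16] → sum 60
[9, 3, 15, 16, 8] → sum 51
[3, 15, 16, 8, 13] → sum 55
[15, 16, 8, 13, 5] → sum 57
[16, 8, 13, 5, 1] → sum 43
[8, 13, 5, 1, 6] → sum 33
[13, 5, 1, 6, 10] → sum 35
[5, 1, 6, 10, 6] → sum 28

42, 45, 60, 51, 55, 57, 43, 33, 35, 28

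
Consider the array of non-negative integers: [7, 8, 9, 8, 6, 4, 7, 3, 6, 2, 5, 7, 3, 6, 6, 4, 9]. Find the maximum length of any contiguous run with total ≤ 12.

3

Extend to the right; shrink from the left whenever the sum exceeds 12:
→ 7: sum 7, len 1
→ 8 (dropped 7): sum 8, len 1
→ 9 (dropped 8): sum 9, len 1
→ 8 (dropped 9): sum 8, len 1
→ 6 (dropped 8): sum 6, len 1
→ 4: sum 10, len 2
→ 7 (dropped 6): sum 11, len 2
→ 3 (dropped 4): sum 10, len 2
→ 6 (dropped 7): sum 9, len 2
→ 2: sum 11, len 3
→ 5 (dropped 3, 6): sum 7, len 2
→ 7 (dropped 2): sum 12, len 2
→ 3 (dropped 5): sum 10, len 2
→ 6 (dropped 7): sum 9, len 2
→ 6 (dropped 3): sum 12, len 2
→ 4 (dropped 6): sum 10, len 2
→ 9 (dropped 6, 4): sum 9, len 1
Longest length seen: 3.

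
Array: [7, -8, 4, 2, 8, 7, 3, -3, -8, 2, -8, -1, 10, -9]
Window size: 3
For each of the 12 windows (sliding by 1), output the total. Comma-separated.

3, -2, 14, 17, 18, 7, -8, -9, -14, -7, 1, 0

Sliding a size-3 window across the 14 values:
7 -8 4 → sum 3
-8 4 2 → sum -2
4 2 8 → sum 14
2 8 7 → sum 17
8 7 3 → sum 18
7 3 -3 → sum 7
3 -3 -8 → sum -8
-3 -8 2 → sum -9
-8 2 -8 → sum -14
2 -8 -1 → sum -7
-8 -1 10 → sum 1
-1 10 -9 → sum 0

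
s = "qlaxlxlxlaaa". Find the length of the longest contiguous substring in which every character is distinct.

4

add q: [q] len 1
add l: [q, l] len 2
add a: [q, l, a] len 3
add x: [q, l, a, x] len 4
add l (repeat l, move left end past it): [a, x, l] len 3
add x (repeat x, move left end past it): [l, x] len 2
add l (repeat l, move left end past it): [x, l] len 2
add x (repeat x, move left end past it): [l, x] len 2
add l (repeat l, move left end past it): [x, l] len 2
add a: [x, l, a] len 3
add a (repeat a, move left end past it): [a] len 1
add a (repeat a, move left end past it): [a] len 1
Longest all-distinct length: 4.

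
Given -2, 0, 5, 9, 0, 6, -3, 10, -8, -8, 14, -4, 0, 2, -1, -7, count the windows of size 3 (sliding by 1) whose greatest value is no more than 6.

-2 0 5 → max 5  ≤ 6 ✓
0 5 9 → max 9
5 9 0 → max 9
9 0 6 → max 9
0 6 -3 → max 6  ≤ 6 ✓
6 -3 10 → max 10
-3 10 -8 → max 10
10 -8 -8 → max 10
-8 -8 14 → max 14
-8 14 -4 → max 14
14 -4 0 → max 14
-4 0 2 → max 2  ≤ 6 ✓
0 2 -1 → max 2  ≤ 6 ✓
2 -1 -7 → max 2  ≤ 6 ✓
5 windows satisfy the condition.

5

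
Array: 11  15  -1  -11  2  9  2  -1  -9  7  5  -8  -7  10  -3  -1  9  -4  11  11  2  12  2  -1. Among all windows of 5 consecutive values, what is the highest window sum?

Window sums for each of the 20 positions:
(11, 15, -1, -11, 2) → sum 16
(15, -1, -11, 2, 9) → sum 14
(-1, -11, 2, 9, 2) → sum 1
(-11, 2, 9, 2, -1) → sum 1
(2, 9, 2, -1, -9) → sum 3
(9, 2, -1, -9, 7) → sum 8
(2, -1, -9, 7, 5) → sum 4
(-1, -9, 7, 5, -8) → sum -6
(-9, 7, 5, -8, -7) → sum -12
(7, 5, -8, -7, 10) → sum 7
(5, -8, -7, 10, -3) → sum -3
(-8, -7, 10, -3, -1) → sum -9
(-7, 10, -3, -1, 9) → sum 8
(10, -3, -1, 9, -4) → sum 11
(-3, -1, 9, -4, 11) → sum 12
(-1, 9, -4, 11, 11) → sum 26
(9, -4, 11, 11, 2) → sum 29
(-4, 11, 11, 2, 12) → sum 32
(11, 11, 2, 12, 2) → sum 38
(11, 2, 12, 2, -1) → sum 26
Highest of these is 38.

38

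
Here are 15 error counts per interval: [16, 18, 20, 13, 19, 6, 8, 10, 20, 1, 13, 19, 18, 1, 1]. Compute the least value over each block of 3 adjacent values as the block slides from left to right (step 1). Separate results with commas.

16, 13, 13, 6, 6, 6, 8, 1, 1, 1, 13, 1, 1

(16, 18, 20) → min 16
(18, 20, 13) → min 13
(20, 13, 19) → min 13
(13, 19, 6) → min 6
(19, 6, 8) → min 6
(6, 8, 10) → min 6
(8, 10, 20) → min 8
(10, 20, 1) → min 1
(20, 1, 13) → min 1
(1, 13, 19) → min 1
(13, 19, 18) → min 13
(19, 18, 1) → min 1
(18, 1, 1) → min 1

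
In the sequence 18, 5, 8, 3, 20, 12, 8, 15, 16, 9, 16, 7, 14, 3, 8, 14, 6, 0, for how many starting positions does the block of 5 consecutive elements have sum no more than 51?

7

18 5 8 3 20 → sum 54
5 8 3 20 12 → sum 48  ≤ 51 ✓
8 3 20 12 8 → sum 51  ≤ 51 ✓
3 20 12 8 15 → sum 58
20 12 8 15 16 → sum 71
12 8 15 16 9 → sum 60
8 15 16 9 16 → sum 64
15 16 9 16 7 → sum 63
16 9 16 7 14 → sum 62
9 16 7 14 3 → sum 49  ≤ 51 ✓
16 7 14 3 8 → sum 48  ≤ 51 ✓
7 14 3 8 14 → sum 46  ≤ 51 ✓
14 3 8 14 6 → sum 45  ≤ 51 ✓
3 8 14 6 0 → sum 31  ≤ 51 ✓
7 windows satisfy the condition.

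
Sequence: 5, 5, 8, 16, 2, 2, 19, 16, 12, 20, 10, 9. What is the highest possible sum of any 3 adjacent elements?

(5, 5, 8) → sum 18
(5, 8, 16) → sum 29
(8, 16, 2) → sum 26
(16, 2, 2) → sum 20
(2, 2, 19) → sum 23
(2, 19, 16) → sum 37
(19, 16, 12) → sum 47
(16, 12, 20) → sum 48
(12, 20, 10) → sum 42
(20, 10, 9) → sum 39
Highest of these is 48.

48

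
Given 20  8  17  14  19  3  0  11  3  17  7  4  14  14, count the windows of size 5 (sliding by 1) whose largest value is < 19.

5

[20, 8, 17, 14, 19] → max 20
[8, 17, 14, 19, 3] → max 19
[17, 14, 19, 3, 0] → max 19
[14, 19, 3, 0, 11] → max 19
[19, 3, 0, 11, 3] → max 19
[3, 0, 11, 3, 17] → max 17  < 19 ✓
[0, 11, 3, 17, 7] → max 17  < 19 ✓
[11, 3, 17, 7, 4] → max 17  < 19 ✓
[3, 17, 7, 4, 14] → max 17  < 19 ✓
[17, 7, 4, 14, 14] → max 17  < 19 ✓
5 windows satisfy the condition.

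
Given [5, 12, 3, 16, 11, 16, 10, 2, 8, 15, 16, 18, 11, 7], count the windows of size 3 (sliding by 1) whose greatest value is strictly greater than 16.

(5, 12, 3) → max 12
(12, 3, 16) → max 16
(3, 16, 11) → max 16
(16, 11, 16) → max 16
(11, 16, 10) → max 16
(16, 10, 2) → max 16
(10, 2, 8) → max 10
(2, 8, 15) → max 15
(8, 15, 16) → max 16
(15, 16, 18) → max 18  > 16 ✓
(16, 18, 11) → max 18  > 16 ✓
(18, 11, 7) → max 18  > 16 ✓
3 windows satisfy the condition.

3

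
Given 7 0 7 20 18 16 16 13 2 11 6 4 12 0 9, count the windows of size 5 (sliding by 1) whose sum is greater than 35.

8

[7, 0, 7, 20, 18] → sum 52  > 35 ✓
[0, 7, 20, 18, 16] → sum 61  > 35 ✓
[7, 20, 18, 16, 16] → sum 77  > 35 ✓
[20, 18, 16, 16, 13] → sum 83  > 35 ✓
[18, 16, 16, 13, 2] → sum 65  > 35 ✓
[16, 16, 13, 2, 11] → sum 58  > 35 ✓
[16, 13, 2, 11, 6] → sum 48  > 35 ✓
[13, 2, 11, 6, 4] → sum 36  > 35 ✓
[2, 11, 6, 4, 12] → sum 35
[11, 6, 4, 12, 0] → sum 33
[6, 4, 12, 0, 9] → sum 31
8 windows satisfy the condition.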